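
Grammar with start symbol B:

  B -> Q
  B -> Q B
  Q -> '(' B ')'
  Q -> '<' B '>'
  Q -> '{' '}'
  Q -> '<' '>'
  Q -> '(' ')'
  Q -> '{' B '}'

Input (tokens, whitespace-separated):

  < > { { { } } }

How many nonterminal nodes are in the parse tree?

[B [Q < >] [B [Q { [B [Q { [B [Q { }]] }]] }]]]

8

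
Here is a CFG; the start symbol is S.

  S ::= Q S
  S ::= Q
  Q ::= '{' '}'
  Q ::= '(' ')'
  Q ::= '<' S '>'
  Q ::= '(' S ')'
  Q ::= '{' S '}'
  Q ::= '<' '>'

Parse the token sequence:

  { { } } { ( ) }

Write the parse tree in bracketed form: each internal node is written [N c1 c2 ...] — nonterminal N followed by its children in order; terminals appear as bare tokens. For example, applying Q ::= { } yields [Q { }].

[S [Q { [S [Q { }]] }] [S [Q { [S [Q ( )]] }]]]

S
Q S
{ S } S
{ Q } S
{ { } } S
{ { } } Q
{ { } } { S }
{ { } } { Q }
{ { } } { ( ) }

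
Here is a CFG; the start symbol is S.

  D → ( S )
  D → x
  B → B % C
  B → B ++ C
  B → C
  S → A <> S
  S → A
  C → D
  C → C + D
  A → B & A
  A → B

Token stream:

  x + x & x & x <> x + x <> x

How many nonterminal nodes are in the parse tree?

[S [A [B [C [C [D x]] + [D x]]] & [A [B [C [D x]]] & [A [B [C [D x]]]]]] <> [S [A [B [C [C [D x]] + [D x]]]] <> [S [A [B [C [D x]]]]]]]

27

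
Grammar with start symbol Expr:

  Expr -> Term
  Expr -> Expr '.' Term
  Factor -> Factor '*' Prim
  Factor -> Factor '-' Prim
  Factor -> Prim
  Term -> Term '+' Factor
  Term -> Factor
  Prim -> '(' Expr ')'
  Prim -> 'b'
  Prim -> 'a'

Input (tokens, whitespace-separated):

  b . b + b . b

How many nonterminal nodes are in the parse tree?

15

[Expr [Expr [Expr [Term [Factor [Prim b]]]] . [Term [Term [Factor [Prim b]]] + [Factor [Prim b]]]] . [Term [Factor [Prim b]]]]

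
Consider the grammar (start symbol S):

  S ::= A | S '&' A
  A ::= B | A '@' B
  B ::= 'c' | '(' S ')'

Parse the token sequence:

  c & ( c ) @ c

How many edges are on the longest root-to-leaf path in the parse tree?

7

[S [S [A [B c]]] & [A [A [B ( [S [A [B c]]] )]] @ [B c]]]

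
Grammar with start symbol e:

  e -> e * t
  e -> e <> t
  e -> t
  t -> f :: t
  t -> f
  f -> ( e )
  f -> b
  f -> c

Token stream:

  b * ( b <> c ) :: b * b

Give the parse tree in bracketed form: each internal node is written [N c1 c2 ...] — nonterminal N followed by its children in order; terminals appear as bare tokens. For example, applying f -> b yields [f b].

[e [e [e [t [f b]]] * [t [f ( [e [e [t [f b]]] <> [t [f c]]] )] :: [t [f b]]]] * [t [f b]]]

e
e * t
e * t * t
t * t * t
f * t * t
b * t * t
b * f :: t * t
b * ( e ) :: t * t
b * ( e <> t ) :: t * t
b * ( t <> t ) :: t * t
b * ( f <> t ) :: t * t
b * ( b <> t ) :: t * t
b * ( b <> f ) :: t * t
b * ( b <> c ) :: t * t
b * ( b <> c ) :: f * t
b * ( b <> c ) :: b * t
b * ( b <> c ) :: b * f
b * ( b <> c ) :: b * b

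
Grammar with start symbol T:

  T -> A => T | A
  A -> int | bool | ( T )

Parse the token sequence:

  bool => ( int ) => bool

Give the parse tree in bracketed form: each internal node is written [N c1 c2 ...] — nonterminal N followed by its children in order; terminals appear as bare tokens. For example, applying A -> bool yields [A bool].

T
A => T
bool => T
bool => A => T
bool => ( T ) => T
bool => ( A ) => T
bool => ( int ) => T
bool => ( int ) => A
bool => ( int ) => bool

[T [A bool] => [T [A ( [T [A int]] )] => [T [A bool]]]]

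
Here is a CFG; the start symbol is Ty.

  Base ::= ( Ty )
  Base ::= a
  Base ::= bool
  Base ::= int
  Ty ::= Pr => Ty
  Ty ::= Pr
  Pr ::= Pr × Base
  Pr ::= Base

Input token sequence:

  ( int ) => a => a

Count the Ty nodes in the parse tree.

[Ty [Pr [Base ( [Ty [Pr [Base int]]] )]] => [Ty [Pr [Base a]] => [Ty [Pr [Base a]]]]]

4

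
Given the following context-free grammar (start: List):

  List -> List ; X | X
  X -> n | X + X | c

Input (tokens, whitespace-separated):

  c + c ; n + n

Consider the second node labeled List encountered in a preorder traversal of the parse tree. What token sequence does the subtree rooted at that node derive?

c + c

[List [List [X [X c] + [X c]]] ; [X [X n] + [X n]]]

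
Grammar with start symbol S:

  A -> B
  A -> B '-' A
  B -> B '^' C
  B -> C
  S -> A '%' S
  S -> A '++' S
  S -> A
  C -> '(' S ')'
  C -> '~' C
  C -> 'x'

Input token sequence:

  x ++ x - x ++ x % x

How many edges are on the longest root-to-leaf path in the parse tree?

[S [A [B [C x]]] ++ [S [A [B [C x]] - [A [B [C x]]]] ++ [S [A [B [C x]]] % [S [A [B [C x]]]]]]]

7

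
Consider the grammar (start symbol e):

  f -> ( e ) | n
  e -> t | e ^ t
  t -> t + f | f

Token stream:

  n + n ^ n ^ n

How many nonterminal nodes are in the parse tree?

11

[e [e [e [t [t [f n]] + [f n]]] ^ [t [f n]]] ^ [t [f n]]]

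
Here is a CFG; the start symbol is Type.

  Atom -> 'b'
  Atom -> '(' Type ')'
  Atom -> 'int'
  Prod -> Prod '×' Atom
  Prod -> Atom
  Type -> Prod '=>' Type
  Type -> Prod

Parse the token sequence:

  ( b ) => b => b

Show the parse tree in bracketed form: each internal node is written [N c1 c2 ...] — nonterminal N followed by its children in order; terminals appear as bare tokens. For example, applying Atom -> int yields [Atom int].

[Type [Prod [Atom ( [Type [Prod [Atom b]]] )]] => [Type [Prod [Atom b]] => [Type [Prod [Atom b]]]]]

Type
Prod => Type
Atom => Type
( Type ) => Type
( Prod ) => Type
( Atom ) => Type
( b ) => Type
( b ) => Prod => Type
( b ) => Atom => Type
( b ) => b => Type
( b ) => b => Prod
( b ) => b => Atom
( b ) => b => b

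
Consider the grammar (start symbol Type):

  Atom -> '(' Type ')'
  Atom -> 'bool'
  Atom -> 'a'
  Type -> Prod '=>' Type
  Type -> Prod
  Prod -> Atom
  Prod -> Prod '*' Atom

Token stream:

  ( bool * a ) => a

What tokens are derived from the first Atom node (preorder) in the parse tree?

( bool * a )

[Type [Prod [Atom ( [Type [Prod [Prod [Atom bool]] * [Atom a]]] )]] => [Type [Prod [Atom a]]]]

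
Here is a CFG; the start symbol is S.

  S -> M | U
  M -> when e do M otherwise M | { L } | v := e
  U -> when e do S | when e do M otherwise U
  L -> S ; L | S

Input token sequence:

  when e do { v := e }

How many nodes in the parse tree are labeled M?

2

[S [U when e do [S [M { [L [S [M v := e]]] }]]]]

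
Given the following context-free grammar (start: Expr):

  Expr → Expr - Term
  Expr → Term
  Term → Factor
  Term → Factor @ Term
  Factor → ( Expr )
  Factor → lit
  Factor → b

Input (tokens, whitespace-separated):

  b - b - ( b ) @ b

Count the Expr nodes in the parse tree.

[Expr [Expr [Expr [Term [Factor b]]] - [Term [Factor b]]] - [Term [Factor ( [Expr [Term [Factor b]]] )] @ [Term [Factor b]]]]

4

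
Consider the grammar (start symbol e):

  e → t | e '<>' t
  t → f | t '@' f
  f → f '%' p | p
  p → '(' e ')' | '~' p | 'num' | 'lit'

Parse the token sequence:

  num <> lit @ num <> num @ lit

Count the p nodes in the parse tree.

5

[e [e [e [t [f [p num]]]] <> [t [t [f [p lit]]] @ [f [p num]]]] <> [t [t [f [p num]]] @ [f [p lit]]]]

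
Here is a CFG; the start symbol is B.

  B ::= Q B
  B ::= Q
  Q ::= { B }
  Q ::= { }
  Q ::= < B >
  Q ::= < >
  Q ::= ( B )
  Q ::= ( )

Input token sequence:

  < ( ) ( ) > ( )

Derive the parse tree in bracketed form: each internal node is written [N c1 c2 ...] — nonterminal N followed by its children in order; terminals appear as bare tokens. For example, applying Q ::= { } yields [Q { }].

B
Q B
< B > B
< Q B > B
< ( ) B > B
< ( ) Q > B
< ( ) ( ) > B
< ( ) ( ) > Q
< ( ) ( ) > ( )

[B [Q < [B [Q ( )] [B [Q ( )]]] >] [B [Q ( )]]]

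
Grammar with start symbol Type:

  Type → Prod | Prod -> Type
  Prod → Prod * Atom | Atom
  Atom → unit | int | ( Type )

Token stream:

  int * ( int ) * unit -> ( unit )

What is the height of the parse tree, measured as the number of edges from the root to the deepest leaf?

[Type [Prod [Prod [Prod [Atom int]] * [Atom ( [Type [Prod [Atom int]]] )]] * [Atom unit]] -> [Type [Prod [Atom ( [Type [Prod [Atom unit]]] )]]]]

7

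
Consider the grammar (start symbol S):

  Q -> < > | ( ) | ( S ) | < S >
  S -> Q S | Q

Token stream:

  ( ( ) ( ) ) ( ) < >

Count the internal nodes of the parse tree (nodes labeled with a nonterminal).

[S [Q ( [S [Q ( )] [S [Q ( )]]] )] [S [Q ( )] [S [Q < >]]]]

10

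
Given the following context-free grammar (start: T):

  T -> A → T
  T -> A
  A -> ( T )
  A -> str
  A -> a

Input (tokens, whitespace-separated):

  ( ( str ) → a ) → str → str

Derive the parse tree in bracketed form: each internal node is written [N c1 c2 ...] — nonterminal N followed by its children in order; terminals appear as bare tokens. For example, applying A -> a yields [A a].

T
A → T
( T ) → T
( A → T ) → T
( ( T ) → T ) → T
( ( A ) → T ) → T
( ( str ) → T ) → T
( ( str ) → A ) → T
( ( str ) → a ) → T
( ( str ) → a ) → A → T
( ( str ) → a ) → str → T
( ( str ) → a ) → str → A
( ( str ) → a ) → str → str

[T [A ( [T [A ( [T [A str]] )] → [T [A a]]] )] → [T [A str] → [T [A str]]]]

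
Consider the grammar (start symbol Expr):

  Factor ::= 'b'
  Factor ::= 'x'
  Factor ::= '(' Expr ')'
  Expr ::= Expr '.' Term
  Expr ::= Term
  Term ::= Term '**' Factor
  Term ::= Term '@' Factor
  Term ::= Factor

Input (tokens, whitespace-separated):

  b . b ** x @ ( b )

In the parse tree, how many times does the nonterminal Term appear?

5

[Expr [Expr [Term [Factor b]]] . [Term [Term [Term [Factor b]] ** [Factor x]] @ [Factor ( [Expr [Term [Factor b]]] )]]]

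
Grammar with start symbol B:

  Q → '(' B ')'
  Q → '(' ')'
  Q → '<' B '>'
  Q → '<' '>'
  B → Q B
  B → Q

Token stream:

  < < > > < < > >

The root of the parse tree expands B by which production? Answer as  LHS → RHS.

B → Q B

[B [Q < [B [Q < >]] >] [B [Q < [B [Q < >]] >]]]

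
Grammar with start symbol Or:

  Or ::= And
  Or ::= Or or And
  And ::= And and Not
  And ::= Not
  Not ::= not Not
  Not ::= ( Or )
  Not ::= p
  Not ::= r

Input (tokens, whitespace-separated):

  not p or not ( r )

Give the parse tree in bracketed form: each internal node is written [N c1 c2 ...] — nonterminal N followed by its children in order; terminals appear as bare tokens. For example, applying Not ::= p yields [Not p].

[Or [Or [And [Not not [Not p]]]] or [And [Not not [Not ( [Or [And [Not r]]] )]]]]

Or
Or or And
And or And
Not or And
not Not or And
not p or And
not p or Not
not p or not Not
not p or not ( Or )
not p or not ( And )
not p or not ( Not )
not p or not ( r )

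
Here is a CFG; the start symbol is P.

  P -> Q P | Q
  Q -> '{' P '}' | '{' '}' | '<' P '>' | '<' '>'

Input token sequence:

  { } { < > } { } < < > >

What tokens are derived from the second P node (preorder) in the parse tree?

{ < > } { } < < > >

[P [Q { }] [P [Q { [P [Q < >]] }] [P [Q { }] [P [Q < [P [Q < >]] >]]]]]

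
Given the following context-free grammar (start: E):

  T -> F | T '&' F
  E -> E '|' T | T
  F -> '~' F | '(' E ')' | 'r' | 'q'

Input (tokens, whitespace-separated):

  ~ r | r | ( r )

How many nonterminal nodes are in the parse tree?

[E [E [E [T [F ~ [F r]]]] | [T [F r]]] | [T [F ( [E [T [F r]]] )]]]

13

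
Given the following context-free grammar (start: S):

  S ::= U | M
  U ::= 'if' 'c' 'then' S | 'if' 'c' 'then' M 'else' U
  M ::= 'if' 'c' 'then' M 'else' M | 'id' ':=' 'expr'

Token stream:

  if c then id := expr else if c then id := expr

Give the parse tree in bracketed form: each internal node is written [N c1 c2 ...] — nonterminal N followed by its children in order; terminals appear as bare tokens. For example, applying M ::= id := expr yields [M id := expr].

[S [U if c then [M id := expr] else [U if c then [S [M id := expr]]]]]

S
U
if c then M else U
if c then id := expr else U
if c then id := expr else if c then S
if c then id := expr else if c then M
if c then id := expr else if c then id := expr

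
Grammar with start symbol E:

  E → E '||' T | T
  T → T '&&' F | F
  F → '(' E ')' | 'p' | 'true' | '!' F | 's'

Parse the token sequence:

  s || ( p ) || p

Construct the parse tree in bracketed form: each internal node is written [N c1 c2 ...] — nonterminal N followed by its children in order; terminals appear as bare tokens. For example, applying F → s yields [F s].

E
E || T
E || T || T
T || T || T
F || T || T
s || T || T
s || F || T
s || ( E ) || T
s || ( T ) || T
s || ( F ) || T
s || ( p ) || T
s || ( p ) || F
s || ( p ) || p

[E [E [E [T [F s]]] || [T [F ( [E [T [F p]]] )]]] || [T [F p]]]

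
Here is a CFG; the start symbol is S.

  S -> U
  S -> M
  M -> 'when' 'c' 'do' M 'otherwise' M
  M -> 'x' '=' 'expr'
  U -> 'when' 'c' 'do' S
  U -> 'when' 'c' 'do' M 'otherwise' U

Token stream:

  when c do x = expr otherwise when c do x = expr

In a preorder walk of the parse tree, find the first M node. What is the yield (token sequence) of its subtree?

x = expr

[S [U when c do [M x = expr] otherwise [U when c do [S [M x = expr]]]]]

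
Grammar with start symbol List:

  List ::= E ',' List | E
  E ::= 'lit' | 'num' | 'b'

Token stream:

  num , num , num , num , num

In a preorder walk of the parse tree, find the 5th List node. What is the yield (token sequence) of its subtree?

num

[List [E num] , [List [E num] , [List [E num] , [List [E num] , [List [E num]]]]]]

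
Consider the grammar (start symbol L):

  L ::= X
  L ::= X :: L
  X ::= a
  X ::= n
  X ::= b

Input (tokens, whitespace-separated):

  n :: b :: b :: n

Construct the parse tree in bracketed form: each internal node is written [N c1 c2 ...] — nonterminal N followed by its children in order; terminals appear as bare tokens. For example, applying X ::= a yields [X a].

L
X :: L
n :: L
n :: X :: L
n :: b :: L
n :: b :: X :: L
n :: b :: b :: L
n :: b :: b :: X
n :: b :: b :: n

[L [X n] :: [L [X b] :: [L [X b] :: [L [X n]]]]]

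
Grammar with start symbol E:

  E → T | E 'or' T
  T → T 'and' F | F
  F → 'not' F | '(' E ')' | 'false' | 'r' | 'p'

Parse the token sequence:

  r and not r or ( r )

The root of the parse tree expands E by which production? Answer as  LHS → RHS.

E → E 'or' T

[E [E [T [T [F r]] and [F not [F r]]]] or [T [F ( [E [T [F r]]] )]]]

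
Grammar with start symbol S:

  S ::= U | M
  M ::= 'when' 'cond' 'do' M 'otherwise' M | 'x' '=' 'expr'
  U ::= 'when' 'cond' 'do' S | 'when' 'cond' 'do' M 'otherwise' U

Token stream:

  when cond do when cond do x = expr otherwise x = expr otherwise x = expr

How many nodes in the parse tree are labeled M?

5

[S [M when cond do [M when cond do [M x = expr] otherwise [M x = expr]] otherwise [M x = expr]]]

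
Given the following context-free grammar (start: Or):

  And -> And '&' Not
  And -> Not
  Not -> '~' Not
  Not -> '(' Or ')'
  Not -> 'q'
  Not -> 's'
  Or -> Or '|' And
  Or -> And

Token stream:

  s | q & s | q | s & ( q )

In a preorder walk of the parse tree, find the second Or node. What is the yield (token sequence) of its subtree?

[Or [Or [Or [Or [And [Not s]]] | [And [And [Not q]] & [Not s]]] | [And [Not q]]] | [And [And [Not s]] & [Not ( [Or [And [Not q]]] )]]]

s | q & s | q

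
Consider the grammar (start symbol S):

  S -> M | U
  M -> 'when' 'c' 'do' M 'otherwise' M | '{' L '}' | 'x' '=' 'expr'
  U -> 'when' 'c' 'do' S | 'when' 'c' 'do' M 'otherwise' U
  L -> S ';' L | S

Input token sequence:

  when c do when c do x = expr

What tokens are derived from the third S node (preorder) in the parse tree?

[S [U when c do [S [U when c do [S [M x = expr]]]]]]

x = expr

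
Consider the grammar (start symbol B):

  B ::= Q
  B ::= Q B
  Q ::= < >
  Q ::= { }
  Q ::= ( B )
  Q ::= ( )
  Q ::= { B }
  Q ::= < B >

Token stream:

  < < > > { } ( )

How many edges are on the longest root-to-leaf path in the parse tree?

4

[B [Q < [B [Q < >]] >] [B [Q { }] [B [Q ( )]]]]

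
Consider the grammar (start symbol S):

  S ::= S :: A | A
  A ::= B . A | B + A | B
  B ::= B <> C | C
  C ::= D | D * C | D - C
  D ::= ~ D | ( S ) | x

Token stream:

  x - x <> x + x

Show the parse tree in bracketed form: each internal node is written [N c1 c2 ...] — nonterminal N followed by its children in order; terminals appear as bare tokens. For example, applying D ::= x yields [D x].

S
A
B + A
B <> C + A
C <> C + A
D - C <> C + A
x - C <> C + A
x - D <> C + A
x - x <> C + A
x - x <> D + A
x - x <> x + A
x - x <> x + B
x - x <> x + C
x - x <> x + D
x - x <> x + x

[S [A [B [B [C [D x] - [C [D x]]]] <> [C [D x]]] + [A [B [C [D x]]]]]]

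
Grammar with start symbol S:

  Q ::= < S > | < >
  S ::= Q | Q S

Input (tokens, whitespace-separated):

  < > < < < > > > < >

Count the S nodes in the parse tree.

5

[S [Q < >] [S [Q < [S [Q < [S [Q < >]] >]] >] [S [Q < >]]]]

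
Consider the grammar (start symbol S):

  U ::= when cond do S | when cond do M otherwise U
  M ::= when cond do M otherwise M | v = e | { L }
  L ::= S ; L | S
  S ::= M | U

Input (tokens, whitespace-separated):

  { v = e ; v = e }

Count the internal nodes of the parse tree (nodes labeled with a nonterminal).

8

[S [M { [L [S [M v = e]] ; [L [S [M v = e]]]] }]]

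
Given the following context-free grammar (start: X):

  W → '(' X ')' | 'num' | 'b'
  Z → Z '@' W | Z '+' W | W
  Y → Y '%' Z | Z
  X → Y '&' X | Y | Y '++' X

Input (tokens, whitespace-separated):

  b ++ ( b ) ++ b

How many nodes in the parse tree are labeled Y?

4

[X [Y [Z [W b]]] ++ [X [Y [Z [W ( [X [Y [Z [W b]]]] )]]] ++ [X [Y [Z [W b]]]]]]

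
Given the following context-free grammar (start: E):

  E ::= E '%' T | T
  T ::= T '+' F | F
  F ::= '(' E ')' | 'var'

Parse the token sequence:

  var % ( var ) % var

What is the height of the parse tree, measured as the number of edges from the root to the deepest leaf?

7

[E [E [E [T [F var]]] % [T [F ( [E [T [F var]]] )]]] % [T [F var]]]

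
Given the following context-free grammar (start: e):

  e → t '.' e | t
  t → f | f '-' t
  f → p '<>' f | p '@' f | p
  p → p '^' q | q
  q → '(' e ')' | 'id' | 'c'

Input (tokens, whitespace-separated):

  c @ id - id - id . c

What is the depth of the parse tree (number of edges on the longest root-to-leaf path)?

[e [t [f [p [q c]] @ [f [p [q id]]]] - [t [f [p [q id]]] - [t [f [p [q id]]]]]] . [e [t [f [p [q c]]]]]]

7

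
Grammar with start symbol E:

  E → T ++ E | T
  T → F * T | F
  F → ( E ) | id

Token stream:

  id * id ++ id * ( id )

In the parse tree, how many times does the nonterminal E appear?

[E [T [F id] * [T [F id]]] ++ [E [T [F id] * [T [F ( [E [T [F id]]] )]]]]]

3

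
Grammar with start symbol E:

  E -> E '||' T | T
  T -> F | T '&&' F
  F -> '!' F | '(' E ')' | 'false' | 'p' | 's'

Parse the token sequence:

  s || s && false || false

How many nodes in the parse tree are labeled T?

4

[E [E [E [T [F s]]] || [T [T [F s]] && [F false]]] || [T [F false]]]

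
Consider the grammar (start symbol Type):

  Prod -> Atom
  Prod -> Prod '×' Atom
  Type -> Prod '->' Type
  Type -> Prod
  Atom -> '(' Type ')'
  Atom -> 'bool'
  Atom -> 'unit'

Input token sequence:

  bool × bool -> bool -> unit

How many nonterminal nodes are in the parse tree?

[Type [Prod [Prod [Atom bool]] × [Atom bool]] -> [Type [Prod [Atom bool]] -> [Type [Prod [Atom unit]]]]]

11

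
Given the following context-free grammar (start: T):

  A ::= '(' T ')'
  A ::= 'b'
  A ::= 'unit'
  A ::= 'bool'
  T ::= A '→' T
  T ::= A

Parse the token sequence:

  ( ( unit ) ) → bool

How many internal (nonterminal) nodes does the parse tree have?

8

[T [A ( [T [A ( [T [A unit]] )]] )] → [T [A bool]]]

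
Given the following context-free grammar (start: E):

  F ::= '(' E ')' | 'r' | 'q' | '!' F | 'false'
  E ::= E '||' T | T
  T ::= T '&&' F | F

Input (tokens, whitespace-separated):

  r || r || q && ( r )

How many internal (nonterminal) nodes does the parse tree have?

14

[E [E [E [T [F r]]] || [T [F r]]] || [T [T [F q]] && [F ( [E [T [F r]]] )]]]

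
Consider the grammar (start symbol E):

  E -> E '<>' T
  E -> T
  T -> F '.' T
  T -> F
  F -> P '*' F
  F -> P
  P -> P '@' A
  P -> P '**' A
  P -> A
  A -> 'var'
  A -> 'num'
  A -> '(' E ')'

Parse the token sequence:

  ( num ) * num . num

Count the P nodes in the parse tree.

[E [T [F [P [A ( [E [T [F [P [A num]]]]] )]] * [F [P [A num]]]] . [T [F [P [A num]]]]]]

4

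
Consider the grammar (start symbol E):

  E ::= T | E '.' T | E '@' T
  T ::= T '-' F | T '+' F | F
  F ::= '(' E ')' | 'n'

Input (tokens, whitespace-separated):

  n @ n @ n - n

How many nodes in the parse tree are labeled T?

4

[E [E [E [T [F n]]] @ [T [F n]]] @ [T [T [F n]] - [F n]]]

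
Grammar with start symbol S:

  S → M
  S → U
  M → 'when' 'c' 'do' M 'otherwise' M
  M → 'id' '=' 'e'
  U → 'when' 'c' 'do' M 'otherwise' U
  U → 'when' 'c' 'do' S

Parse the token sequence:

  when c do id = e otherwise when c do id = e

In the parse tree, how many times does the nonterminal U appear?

[S [U when c do [M id = e] otherwise [U when c do [S [M id = e]]]]]

2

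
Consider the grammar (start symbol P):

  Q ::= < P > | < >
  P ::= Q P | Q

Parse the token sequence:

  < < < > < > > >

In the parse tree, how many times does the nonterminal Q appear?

[P [Q < [P [Q < [P [Q < >] [P [Q < >]]] >]] >]]

4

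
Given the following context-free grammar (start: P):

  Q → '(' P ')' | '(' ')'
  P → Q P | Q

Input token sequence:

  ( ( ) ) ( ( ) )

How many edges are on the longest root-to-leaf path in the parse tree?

5

[P [Q ( [P [Q ( )]] )] [P [Q ( [P [Q ( )]] )]]]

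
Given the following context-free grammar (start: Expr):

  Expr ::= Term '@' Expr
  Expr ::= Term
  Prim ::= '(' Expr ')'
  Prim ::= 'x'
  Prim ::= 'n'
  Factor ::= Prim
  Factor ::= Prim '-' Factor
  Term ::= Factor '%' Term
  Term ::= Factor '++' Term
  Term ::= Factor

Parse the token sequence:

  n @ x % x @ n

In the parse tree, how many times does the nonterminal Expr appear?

[Expr [Term [Factor [Prim n]]] @ [Expr [Term [Factor [Prim x]] % [Term [Factor [Prim x]]]] @ [Expr [Term [Factor [Prim n]]]]]]

3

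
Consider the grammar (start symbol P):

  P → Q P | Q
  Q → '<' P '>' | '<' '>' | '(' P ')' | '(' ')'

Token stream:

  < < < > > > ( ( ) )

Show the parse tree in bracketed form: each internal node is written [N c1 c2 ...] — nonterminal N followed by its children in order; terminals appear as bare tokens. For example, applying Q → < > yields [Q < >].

[P [Q < [P [Q < [P [Q < >]] >]] >] [P [Q ( [P [Q ( )]] )]]]

P
Q P
< P > P
< Q > P
< < P > > P
< < Q > > P
< < < > > > P
< < < > > > Q
< < < > > > ( P )
< < < > > > ( Q )
< < < > > > ( ( ) )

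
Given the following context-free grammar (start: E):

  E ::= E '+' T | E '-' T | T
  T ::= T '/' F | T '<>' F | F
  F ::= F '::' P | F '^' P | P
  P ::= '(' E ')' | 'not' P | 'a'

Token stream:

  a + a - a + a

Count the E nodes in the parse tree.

4

[E [E [E [E [T [F [P a]]]] + [T [F [P a]]]] - [T [F [P a]]]] + [T [F [P a]]]]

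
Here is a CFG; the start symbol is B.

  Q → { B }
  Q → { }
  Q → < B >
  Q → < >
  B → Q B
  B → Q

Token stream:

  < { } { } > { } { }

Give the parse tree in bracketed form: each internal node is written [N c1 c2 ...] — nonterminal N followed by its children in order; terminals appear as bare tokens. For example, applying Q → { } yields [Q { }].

[B [Q < [B [Q { }] [B [Q { }]]] >] [B [Q { }] [B [Q { }]]]]

B
Q B
< B > B
< Q B > B
< { } B > B
< { } Q > B
< { } { } > B
< { } { } > Q B
< { } { } > { } B
< { } { } > { } Q
< { } { } > { } { }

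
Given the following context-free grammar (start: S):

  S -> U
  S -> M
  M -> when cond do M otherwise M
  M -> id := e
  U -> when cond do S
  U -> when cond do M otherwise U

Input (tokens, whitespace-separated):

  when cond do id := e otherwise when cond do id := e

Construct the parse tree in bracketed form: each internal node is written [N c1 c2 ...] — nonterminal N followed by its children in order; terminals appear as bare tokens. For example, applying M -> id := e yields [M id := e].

[S [U when cond do [M id := e] otherwise [U when cond do [S [M id := e]]]]]

S
U
when cond do M otherwise U
when cond do id := e otherwise U
when cond do id := e otherwise when cond do S
when cond do id := e otherwise when cond do M
when cond do id := e otherwise when cond do id := e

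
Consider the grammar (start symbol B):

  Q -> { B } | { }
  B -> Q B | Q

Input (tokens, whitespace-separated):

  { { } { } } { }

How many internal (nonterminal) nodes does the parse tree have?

8

[B [Q { [B [Q { }] [B [Q { }]]] }] [B [Q { }]]]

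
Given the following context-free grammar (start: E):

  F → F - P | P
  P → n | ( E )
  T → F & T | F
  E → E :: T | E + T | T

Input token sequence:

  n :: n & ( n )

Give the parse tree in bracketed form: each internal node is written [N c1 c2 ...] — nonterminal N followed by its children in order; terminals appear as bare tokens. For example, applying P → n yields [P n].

[E [E [T [F [P n]]]] :: [T [F [P n]] & [T [F [P ( [E [T [F [P n]]]] )]]]]]

E
E :: T
T :: T
F :: T
P :: T
n :: T
n :: F & T
n :: P & T
n :: n & T
n :: n & F
n :: n & P
n :: n & ( E )
n :: n & ( T )
n :: n & ( F )
n :: n & ( P )
n :: n & ( n )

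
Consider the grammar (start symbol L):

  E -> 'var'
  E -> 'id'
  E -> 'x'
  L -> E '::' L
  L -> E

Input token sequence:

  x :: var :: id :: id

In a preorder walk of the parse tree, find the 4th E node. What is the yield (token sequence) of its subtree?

[L [E x] :: [L [E var] :: [L [E id] :: [L [E id]]]]]

id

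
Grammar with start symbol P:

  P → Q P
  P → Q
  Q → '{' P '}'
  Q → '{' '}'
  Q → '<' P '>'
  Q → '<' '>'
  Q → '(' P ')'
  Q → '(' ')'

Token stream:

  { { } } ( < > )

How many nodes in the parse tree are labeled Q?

4

[P [Q { [P [Q { }]] }] [P [Q ( [P [Q < >]] )]]]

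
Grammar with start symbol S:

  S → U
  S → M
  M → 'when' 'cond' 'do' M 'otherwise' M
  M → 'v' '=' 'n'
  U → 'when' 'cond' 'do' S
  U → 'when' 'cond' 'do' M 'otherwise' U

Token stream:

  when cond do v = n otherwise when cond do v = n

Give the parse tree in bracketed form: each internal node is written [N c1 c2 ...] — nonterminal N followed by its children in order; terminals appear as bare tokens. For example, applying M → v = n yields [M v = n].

[S [U when cond do [M v = n] otherwise [U when cond do [S [M v = n]]]]]

S
U
when cond do M otherwise U
when cond do v = n otherwise U
when cond do v = n otherwise when cond do S
when cond do v = n otherwise when cond do M
when cond do v = n otherwise when cond do v = n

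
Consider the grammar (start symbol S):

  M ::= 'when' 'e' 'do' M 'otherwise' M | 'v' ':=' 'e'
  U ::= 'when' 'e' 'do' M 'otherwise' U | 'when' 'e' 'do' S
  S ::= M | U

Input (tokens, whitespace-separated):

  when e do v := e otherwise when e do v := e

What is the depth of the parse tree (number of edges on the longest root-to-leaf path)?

[S [U when e do [M v := e] otherwise [U when e do [S [M v := e]]]]]

5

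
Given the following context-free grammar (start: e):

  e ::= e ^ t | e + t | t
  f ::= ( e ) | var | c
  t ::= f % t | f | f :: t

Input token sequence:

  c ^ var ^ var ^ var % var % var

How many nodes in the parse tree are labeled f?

[e [e [e [e [t [f c]]] ^ [t [f var]]] ^ [t [f var]]] ^ [t [f var] % [t [f var] % [t [f var]]]]]

6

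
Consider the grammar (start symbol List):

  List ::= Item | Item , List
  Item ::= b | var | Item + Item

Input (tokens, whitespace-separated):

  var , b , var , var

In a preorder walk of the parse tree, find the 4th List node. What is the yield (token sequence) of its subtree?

var

[List [Item var] , [List [Item b] , [List [Item var] , [List [Item var]]]]]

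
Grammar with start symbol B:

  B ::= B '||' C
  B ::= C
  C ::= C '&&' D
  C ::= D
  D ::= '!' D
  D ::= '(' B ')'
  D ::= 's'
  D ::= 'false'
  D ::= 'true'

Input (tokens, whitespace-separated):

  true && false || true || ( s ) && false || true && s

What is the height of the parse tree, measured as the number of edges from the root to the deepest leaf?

8

[B [B [B [B [C [C [D true]] && [D false]]] || [C [D true]]] || [C [C [D ( [B [C [D s]]] )]] && [D false]]] || [C [C [D true]] && [D s]]]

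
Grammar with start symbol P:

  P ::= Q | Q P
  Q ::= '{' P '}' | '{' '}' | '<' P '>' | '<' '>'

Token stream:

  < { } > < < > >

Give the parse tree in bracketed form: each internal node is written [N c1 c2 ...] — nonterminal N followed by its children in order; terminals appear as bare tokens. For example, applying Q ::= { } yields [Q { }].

P
Q P
< P > P
< Q > P
< { } > P
< { } > Q
< { } > < P >
< { } > < Q >
< { } > < < > >

[P [Q < [P [Q { }]] >] [P [Q < [P [Q < >]] >]]]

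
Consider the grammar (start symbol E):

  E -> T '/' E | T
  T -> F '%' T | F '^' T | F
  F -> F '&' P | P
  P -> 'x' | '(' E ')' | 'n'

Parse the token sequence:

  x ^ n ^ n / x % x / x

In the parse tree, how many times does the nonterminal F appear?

6

[E [T [F [P x]] ^ [T [F [P n]] ^ [T [F [P n]]]]] / [E [T [F [P x]] % [T [F [P x]]]] / [E [T [F [P x]]]]]]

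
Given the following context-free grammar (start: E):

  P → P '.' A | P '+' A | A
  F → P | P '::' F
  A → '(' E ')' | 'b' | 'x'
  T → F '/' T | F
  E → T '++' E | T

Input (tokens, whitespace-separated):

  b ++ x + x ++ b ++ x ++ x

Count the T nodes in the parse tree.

[E [T [F [P [A b]]]] ++ [E [T [F [P [P [A x]] + [A x]]]] ++ [E [T [F [P [A b]]]] ++ [E [T [F [P [A x]]]] ++ [E [T [F [P [A x]]]]]]]]]

5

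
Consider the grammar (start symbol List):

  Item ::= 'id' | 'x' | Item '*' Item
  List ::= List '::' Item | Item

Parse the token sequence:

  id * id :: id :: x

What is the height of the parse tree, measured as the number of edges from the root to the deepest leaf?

[List [List [List [Item [Item id] * [Item id]]] :: [Item id]] :: [Item x]]

5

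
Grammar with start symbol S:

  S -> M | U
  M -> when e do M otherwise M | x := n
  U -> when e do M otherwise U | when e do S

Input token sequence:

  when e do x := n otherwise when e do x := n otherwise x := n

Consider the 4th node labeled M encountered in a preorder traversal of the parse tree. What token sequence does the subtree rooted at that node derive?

x := n

[S [M when e do [M x := n] otherwise [M when e do [M x := n] otherwise [M x := n]]]]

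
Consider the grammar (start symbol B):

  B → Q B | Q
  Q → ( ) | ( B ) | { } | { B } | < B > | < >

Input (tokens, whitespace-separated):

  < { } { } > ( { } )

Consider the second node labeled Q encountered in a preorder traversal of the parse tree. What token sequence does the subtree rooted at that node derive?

[B [Q < [B [Q { }] [B [Q { }]]] >] [B [Q ( [B [Q { }]] )]]]

{ }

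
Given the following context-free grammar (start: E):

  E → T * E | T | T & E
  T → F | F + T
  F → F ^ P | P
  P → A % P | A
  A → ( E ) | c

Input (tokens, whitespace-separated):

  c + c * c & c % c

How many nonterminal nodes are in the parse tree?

[E [T [F [P [A c]]] + [T [F [P [A c]]]]] * [E [T [F [P [A c]]]] & [E [T [F [P [A c] % [P [A c]]]]]]]]

21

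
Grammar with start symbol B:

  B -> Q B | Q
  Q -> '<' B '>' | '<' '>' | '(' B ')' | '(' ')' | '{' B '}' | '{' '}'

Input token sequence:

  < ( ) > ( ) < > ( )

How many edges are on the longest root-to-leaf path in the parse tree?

[B [Q < [B [Q ( )]] >] [B [Q ( )] [B [Q < >] [B [Q ( )]]]]]

5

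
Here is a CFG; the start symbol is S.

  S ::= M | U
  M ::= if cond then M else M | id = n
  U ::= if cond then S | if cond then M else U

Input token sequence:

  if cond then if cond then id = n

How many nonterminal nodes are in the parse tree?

[S [U if cond then [S [U if cond then [S [M id = n]]]]]]

6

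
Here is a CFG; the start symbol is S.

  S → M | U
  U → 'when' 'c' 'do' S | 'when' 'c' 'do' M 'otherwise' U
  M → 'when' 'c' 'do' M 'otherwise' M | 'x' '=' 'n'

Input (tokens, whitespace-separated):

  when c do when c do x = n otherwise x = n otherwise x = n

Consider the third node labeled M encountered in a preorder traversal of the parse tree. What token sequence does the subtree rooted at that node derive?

x = n

[S [M when c do [M when c do [M x = n] otherwise [M x = n]] otherwise [M x = n]]]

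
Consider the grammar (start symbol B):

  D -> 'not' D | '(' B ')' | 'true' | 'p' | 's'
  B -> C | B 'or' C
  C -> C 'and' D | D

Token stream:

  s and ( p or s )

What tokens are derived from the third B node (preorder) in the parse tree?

p

[B [C [C [D s]] and [D ( [B [B [C [D p]]] or [C [D s]]] )]]]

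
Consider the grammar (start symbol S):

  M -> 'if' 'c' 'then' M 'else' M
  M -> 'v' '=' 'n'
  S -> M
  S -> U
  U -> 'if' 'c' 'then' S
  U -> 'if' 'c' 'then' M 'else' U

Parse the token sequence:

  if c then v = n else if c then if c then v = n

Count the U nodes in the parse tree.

[S [U if c then [M v = n] else [U if c then [S [U if c then [S [M v = n]]]]]]]

3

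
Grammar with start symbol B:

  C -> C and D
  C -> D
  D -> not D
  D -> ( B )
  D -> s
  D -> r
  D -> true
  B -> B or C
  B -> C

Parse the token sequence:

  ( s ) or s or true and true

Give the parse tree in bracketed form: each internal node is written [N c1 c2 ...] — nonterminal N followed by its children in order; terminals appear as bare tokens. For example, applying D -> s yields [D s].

[B [B [B [C [D ( [B [C [D s]]] )]]] or [C [D s]]] or [C [C [D true]] and [D true]]]

B
B or C
B or C or C
C or C or C
D or C or C
( B ) or C or C
( C ) or C or C
( D ) or C or C
( s ) or C or C
( s ) or D or C
( s ) or s or C
( s ) or s or C and D
( s ) or s or D and D
( s ) or s or true and D
( s ) or s or true and true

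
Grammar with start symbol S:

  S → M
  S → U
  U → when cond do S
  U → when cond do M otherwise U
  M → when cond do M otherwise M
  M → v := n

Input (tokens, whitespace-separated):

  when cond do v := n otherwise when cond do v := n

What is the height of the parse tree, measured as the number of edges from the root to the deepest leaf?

5

[S [U when cond do [M v := n] otherwise [U when cond do [S [M v := n]]]]]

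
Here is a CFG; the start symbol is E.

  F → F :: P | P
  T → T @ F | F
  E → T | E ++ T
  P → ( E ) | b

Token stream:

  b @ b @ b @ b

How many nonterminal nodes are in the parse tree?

13

[E [T [T [T [T [F [P b]]] @ [F [P b]]] @ [F [P b]]] @ [F [P b]]]]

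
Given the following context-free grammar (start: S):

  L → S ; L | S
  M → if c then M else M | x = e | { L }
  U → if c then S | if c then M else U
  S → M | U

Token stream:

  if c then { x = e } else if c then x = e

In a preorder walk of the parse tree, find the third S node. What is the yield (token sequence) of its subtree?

x = e

[S [U if c then [M { [L [S [M x = e]]] }] else [U if c then [S [M x = e]]]]]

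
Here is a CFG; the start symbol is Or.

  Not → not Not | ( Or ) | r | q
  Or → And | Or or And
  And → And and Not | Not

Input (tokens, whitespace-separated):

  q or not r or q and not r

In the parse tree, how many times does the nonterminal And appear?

4

[Or [Or [Or [And [Not q]]] or [And [Not not [Not r]]]] or [And [And [Not q]] and [Not not [Not r]]]]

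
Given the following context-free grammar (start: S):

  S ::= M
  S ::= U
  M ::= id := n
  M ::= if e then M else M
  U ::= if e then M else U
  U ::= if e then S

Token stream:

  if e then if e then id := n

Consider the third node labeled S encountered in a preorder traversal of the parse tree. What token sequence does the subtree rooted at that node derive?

id := n

[S [U if e then [S [U if e then [S [M id := n]]]]]]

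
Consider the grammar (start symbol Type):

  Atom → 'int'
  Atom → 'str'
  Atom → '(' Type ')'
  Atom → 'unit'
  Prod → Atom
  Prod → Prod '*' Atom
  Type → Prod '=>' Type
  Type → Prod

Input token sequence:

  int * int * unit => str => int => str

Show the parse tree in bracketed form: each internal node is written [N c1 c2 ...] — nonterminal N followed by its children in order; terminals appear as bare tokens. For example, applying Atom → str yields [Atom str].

[Type [Prod [Prod [Prod [Atom int]] * [Atom int]] * [Atom unit]] => [Type [Prod [Atom str]] => [Type [Prod [Atom int]] => [Type [Prod [Atom str]]]]]]

Type
Prod => Type
Prod * Atom => Type
Prod * Atom * Atom => Type
Atom * Atom * Atom => Type
int * Atom * Atom => Type
int * int * Atom => Type
int * int * unit => Type
int * int * unit => Prod => Type
int * int * unit => Atom => Type
int * int * unit => str => Type
int * int * unit => str => Prod => Type
int * int * unit => str => Atom => Type
int * int * unit => str => int => Type
int * int * unit => str => int => Prod
int * int * unit => str => int => Atom
int * int * unit => str => int => str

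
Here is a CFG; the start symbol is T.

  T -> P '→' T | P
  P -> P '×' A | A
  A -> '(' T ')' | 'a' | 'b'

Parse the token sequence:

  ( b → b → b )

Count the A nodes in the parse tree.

[T [P [A ( [T [P [A b]] → [T [P [A b]] → [T [P [A b]]]]] )]]]

4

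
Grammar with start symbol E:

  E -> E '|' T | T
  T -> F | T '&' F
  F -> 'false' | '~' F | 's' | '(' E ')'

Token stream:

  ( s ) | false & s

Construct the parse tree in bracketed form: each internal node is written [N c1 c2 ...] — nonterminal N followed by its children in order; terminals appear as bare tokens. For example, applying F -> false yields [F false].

E
E | T
T | T
F | T
( E ) | T
( T ) | T
( F ) | T
( s ) | T
( s ) | T & F
( s ) | F & F
( s ) | false & F
( s ) | false & s

[E [E [T [F ( [E [T [F s]]] )]]] | [T [T [F false]] & [F s]]]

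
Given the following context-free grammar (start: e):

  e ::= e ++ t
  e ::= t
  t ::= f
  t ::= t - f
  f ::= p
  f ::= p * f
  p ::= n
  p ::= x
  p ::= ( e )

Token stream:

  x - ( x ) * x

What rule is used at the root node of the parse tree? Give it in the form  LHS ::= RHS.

e ::= t

[e [t [t [f [p x]]] - [f [p ( [e [t [f [p x]]]] )] * [f [p x]]]]]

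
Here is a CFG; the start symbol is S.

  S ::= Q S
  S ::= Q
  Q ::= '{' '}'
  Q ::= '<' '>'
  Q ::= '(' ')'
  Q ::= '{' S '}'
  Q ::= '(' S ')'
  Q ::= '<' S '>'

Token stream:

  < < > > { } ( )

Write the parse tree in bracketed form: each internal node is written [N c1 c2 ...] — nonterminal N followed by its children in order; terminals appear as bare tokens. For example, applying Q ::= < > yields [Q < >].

S
Q S
< S > S
< Q > S
< < > > S
< < > > Q S
< < > > { } S
< < > > { } Q
< < > > { } ( )

[S [Q < [S [Q < >]] >] [S [Q { }] [S [Q ( )]]]]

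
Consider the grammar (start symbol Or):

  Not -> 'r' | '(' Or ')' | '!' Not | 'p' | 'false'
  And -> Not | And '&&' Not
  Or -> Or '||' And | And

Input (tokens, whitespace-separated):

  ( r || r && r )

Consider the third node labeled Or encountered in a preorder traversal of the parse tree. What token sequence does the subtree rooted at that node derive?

r

[Or [And [Not ( [Or [Or [And [Not r]]] || [And [And [Not r]] && [Not r]]] )]]]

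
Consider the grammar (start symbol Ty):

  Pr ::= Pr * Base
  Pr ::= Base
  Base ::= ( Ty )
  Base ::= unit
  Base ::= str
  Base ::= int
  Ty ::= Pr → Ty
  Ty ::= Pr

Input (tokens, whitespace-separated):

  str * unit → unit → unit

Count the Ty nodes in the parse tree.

3

[Ty [Pr [Pr [Base str]] * [Base unit]] → [Ty [Pr [Base unit]] → [Ty [Pr [Base unit]]]]]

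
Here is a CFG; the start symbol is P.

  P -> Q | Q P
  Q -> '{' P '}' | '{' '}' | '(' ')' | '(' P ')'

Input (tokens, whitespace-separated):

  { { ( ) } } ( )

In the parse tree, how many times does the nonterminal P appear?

[P [Q { [P [Q { [P [Q ( )]] }]] }] [P [Q ( )]]]

4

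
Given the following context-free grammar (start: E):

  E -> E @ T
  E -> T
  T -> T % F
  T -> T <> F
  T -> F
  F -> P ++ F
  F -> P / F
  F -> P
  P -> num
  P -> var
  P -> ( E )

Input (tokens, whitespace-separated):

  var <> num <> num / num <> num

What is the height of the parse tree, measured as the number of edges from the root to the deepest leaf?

7

[E [T [T [T [T [F [P var]]] <> [F [P num]]] <> [F [P num] / [F [P num]]]] <> [F [P num]]]]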